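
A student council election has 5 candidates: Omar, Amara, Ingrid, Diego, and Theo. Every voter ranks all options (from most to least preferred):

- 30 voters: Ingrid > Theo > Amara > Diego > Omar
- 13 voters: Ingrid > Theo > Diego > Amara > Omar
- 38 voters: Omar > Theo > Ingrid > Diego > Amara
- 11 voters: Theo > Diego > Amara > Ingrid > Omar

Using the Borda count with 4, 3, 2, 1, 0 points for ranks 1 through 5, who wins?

Omar: 30·0 + 13·0 + 38·4 + 11·0 = 152
Amara: 30·2 + 13·1 + 38·0 + 11·2 = 95
Ingrid: 30·4 + 13·4 + 38·2 + 11·1 = 259
Diego: 30·1 + 13·2 + 38·1 + 11·3 = 127
Theo: 30·3 + 13·3 + 38·3 + 11·4 = 287
Theo has the highest Borda score (287).

Theo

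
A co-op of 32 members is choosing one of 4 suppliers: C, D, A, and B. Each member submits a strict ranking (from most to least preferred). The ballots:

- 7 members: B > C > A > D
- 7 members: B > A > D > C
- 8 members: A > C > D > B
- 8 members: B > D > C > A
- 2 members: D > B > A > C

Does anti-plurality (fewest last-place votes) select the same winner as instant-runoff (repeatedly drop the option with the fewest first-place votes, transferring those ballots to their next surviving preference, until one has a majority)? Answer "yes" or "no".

Anti-plurality — last-place votes: C 9, D 7, A 8, B 8. Winner: D.
Instant-runoff — R1 C 0, D 2, A 8, B 22 (B winner). Winner: B.
The two methods disagree.

no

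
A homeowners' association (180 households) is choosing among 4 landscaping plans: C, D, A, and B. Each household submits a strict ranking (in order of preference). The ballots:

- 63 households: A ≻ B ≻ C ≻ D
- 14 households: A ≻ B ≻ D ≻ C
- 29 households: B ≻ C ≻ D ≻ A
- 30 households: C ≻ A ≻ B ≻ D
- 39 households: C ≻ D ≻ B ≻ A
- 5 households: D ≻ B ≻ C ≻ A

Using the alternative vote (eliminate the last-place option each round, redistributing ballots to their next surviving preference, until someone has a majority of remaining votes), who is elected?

Round 1: C 69, D 5, A 77, B 29. Eliminate D.
Round 2: C 69, A 77, B 34. Eliminate B.
Round 3: C 103, A 77. C has a majority.

C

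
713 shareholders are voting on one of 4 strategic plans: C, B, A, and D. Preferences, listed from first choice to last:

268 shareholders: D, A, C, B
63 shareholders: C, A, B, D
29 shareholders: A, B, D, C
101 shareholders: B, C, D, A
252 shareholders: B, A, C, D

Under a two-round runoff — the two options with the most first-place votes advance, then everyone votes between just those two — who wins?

Round 1 first-place votes: C 63, B 353, A 29, D 268.
B and D advance.
Runoff: B is preferred to D by 445 voters; D by 268.
B wins the runoff.

B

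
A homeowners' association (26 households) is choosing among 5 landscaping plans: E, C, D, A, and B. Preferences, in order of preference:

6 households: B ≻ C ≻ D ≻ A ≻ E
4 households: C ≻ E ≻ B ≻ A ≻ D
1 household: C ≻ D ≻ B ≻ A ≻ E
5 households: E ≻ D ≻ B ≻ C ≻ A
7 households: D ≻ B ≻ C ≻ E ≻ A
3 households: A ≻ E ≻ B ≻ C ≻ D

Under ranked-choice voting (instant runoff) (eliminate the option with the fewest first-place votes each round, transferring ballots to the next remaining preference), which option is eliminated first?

Round 1: E 5, C 5, D 7, A 3, B 6. Eliminate A.

A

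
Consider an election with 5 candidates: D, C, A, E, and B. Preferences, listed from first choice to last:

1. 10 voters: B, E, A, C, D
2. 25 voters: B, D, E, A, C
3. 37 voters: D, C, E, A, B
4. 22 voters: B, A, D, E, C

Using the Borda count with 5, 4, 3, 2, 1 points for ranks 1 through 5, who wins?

D

D: 10·1 + 25·4 + 37·5 + 22·3 = 361
C: 10·2 + 25·1 + 37·4 + 22·1 = 215
A: 10·3 + 25·2 + 37·2 + 22·4 = 242
E: 10·4 + 25·3 + 37·3 + 22·2 = 270
B: 10·5 + 25·5 + 37·1 + 22·5 = 322
D has the highest Borda score (361).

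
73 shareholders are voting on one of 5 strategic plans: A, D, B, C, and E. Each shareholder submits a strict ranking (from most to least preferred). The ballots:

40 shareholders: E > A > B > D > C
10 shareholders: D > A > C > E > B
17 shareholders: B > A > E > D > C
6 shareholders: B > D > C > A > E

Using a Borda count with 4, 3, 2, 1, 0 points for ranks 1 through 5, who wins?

A

A: 40·3 + 10·3 + 17·3 + 6·1 = 207
D: 40·1 + 10·4 + 17·1 + 6·3 = 115
B: 40·2 + 10·0 + 17·4 + 6·4 = 172
C: 40·0 + 10·2 + 17·0 + 6·2 = 32
E: 40·4 + 10·1 + 17·2 + 6·0 = 204
A has the highest Borda score (207).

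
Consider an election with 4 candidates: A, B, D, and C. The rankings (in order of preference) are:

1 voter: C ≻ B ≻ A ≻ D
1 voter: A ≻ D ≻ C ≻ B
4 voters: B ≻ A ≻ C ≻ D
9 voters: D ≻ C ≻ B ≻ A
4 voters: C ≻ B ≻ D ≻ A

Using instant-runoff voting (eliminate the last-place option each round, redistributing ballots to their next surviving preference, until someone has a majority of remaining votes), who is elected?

D

Round 1: A 1, B 4, D 9, C 5. Eliminate A.
Round 2: B 4, D 10, C 5. D has a majority.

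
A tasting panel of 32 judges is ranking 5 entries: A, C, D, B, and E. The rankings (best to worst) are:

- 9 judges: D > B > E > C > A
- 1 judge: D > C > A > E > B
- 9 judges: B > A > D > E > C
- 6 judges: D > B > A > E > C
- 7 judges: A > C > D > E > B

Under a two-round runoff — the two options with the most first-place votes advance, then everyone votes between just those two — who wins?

D

Round 1 first-place votes: A 7, C 0, D 16, B 9, E 0.
D and B advance.
Runoff: D is preferred to B by 23 voters; B by 9.
D wins the runoff.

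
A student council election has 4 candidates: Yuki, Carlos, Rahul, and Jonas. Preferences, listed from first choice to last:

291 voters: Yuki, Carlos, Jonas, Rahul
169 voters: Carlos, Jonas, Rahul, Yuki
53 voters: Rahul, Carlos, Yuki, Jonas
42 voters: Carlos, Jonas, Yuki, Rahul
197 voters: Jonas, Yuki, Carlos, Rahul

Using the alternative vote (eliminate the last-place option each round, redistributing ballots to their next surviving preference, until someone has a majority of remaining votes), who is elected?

Yuki

Round 1: Yuki 291, Carlos 211, Rahul 53, Jonas 197. Eliminate Rahul.
Round 2: Yuki 291, Carlos 264, Jonas 197. Eliminate Jonas.
Round 3: Yuki 488, Carlos 264. Yuki has a majority.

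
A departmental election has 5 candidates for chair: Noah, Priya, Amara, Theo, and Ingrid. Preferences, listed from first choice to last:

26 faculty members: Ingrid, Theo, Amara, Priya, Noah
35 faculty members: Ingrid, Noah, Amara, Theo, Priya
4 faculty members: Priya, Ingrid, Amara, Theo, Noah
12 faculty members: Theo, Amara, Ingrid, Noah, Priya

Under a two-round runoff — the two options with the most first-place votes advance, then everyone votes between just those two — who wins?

Round 1 first-place votes: Noah 0, Priya 4, Amara 0, Theo 12, Ingrid 61.
Ingrid and Theo advance.
Runoff: Ingrid is preferred to Theo by 65 voters; Theo by 12.
Ingrid wins the runoff.

Ingrid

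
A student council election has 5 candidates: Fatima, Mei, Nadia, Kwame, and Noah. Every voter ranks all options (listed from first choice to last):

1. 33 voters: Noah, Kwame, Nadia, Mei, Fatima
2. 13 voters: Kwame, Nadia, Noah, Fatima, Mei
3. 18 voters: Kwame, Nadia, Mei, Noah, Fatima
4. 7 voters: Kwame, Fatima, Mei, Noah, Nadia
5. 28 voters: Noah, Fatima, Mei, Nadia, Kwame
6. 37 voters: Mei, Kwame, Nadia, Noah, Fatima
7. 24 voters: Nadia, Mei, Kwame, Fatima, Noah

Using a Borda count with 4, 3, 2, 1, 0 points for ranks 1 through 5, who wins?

Kwame

Fatima: 33·0 + 13·1 + 18·0 + 7·3 + 28·3 + 37·0 + 24·1 = 142
Mei: 33·1 + 13·0 + 18·2 + 7·2 + 28·2 + 37·4 + 24·3 = 359
Nadia: 33·2 + 13·3 + 18·3 + 7·0 + 28·1 + 37·2 + 24·4 = 357
Kwame: 33·3 + 13·4 + 18·4 + 7·4 + 28·0 + 37·3 + 24·2 = 410
Noah: 33·4 + 13·2 + 18·1 + 7·1 + 28·4 + 37·1 + 24·0 = 332
Kwame has the highest Borda score (410).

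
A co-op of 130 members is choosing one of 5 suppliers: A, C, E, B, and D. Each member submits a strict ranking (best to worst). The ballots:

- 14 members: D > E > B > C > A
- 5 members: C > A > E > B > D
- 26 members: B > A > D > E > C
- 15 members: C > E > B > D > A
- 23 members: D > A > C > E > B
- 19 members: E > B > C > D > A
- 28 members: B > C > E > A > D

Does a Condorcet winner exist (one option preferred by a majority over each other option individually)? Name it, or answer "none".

none

Checking pairwise contests:
C beats A 81–49.
B beats C 87–43.
C beats E 71–59.
E beats B 76–54.
C beats D 67–63.
Every option loses at least one head-to-head, so there is no Condorcet winner.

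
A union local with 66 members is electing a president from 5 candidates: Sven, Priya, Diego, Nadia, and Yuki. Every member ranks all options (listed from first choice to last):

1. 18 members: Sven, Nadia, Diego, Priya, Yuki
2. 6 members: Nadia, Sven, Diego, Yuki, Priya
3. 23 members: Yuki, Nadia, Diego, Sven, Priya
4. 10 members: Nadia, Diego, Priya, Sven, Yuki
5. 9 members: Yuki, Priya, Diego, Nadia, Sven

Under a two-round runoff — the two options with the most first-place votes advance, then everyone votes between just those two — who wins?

Round 1 first-place votes: Sven 18, Priya 0, Diego 0, Nadia 16, Yuki 32.
Yuki and Sven advance.
Runoff: Yuki is preferred to Sven by 32 voters; Sven by 34.
Sven wins the runoff.

Sven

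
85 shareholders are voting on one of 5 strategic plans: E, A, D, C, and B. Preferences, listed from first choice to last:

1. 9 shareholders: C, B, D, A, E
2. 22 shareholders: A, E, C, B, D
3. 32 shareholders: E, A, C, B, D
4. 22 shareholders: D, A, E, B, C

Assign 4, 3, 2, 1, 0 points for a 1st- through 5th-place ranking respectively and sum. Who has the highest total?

E: 9·0 + 22·3 + 32·4 + 22·2 = 238
A: 9·1 + 22·4 + 32·3 + 22·3 = 259
D: 9·2 + 22·0 + 32·0 + 22·4 = 106
C: 9·4 + 22·2 + 32·2 + 22·0 = 144
B: 9·3 + 22·1 + 32·1 + 22·1 = 103
A has the highest Borda score (259).

A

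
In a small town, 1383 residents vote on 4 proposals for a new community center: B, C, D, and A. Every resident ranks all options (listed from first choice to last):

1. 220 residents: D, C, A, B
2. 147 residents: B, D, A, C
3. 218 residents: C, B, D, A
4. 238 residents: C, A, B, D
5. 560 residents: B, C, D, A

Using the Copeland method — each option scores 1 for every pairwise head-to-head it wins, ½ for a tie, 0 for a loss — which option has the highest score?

B

B: beats C, D, and A → score 3.
C: beats D and A; loses to B → score 2.
D: beats A; loses to B and C → score 1.
A: loses to B, C, and D → score 0.
B has the best pairwise record.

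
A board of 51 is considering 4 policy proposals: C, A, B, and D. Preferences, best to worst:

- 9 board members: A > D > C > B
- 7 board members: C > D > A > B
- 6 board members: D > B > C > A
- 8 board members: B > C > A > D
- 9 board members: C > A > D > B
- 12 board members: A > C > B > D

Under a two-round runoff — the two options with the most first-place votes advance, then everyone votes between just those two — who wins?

Round 1 first-place votes: C 16, A 21, B 8, D 6.
A and C advance.
Runoff: A is preferred to C by 21 voters; C by 30.
C wins the runoff.

C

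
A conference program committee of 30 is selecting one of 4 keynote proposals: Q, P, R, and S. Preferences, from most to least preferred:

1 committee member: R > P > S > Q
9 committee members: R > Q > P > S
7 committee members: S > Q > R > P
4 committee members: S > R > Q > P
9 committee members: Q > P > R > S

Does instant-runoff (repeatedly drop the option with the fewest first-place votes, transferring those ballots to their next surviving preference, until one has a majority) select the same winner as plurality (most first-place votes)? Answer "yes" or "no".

Instant-runoff — R1 Q 9, P 0, R 10, S 11 (P out); R2 Q 9, R 10, S 11 (Q out); R3 R 19, S 11 (R winner). Winner: R.
Plurality — first-place votes: Q 9, P 0, R 10, S 11. Winner: S.
The two methods disagree.

no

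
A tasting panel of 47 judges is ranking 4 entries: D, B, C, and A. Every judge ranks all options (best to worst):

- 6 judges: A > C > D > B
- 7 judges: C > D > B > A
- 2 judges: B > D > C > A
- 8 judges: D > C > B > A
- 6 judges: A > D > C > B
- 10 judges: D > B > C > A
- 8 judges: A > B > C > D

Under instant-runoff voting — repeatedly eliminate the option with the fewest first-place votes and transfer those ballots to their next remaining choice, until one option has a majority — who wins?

D

Round 1: D 18, B 2, C 7, A 20. Eliminate B.
Round 2: D 20, C 7, A 20. Eliminate C.
Round 3: D 27, A 20. D has a majority.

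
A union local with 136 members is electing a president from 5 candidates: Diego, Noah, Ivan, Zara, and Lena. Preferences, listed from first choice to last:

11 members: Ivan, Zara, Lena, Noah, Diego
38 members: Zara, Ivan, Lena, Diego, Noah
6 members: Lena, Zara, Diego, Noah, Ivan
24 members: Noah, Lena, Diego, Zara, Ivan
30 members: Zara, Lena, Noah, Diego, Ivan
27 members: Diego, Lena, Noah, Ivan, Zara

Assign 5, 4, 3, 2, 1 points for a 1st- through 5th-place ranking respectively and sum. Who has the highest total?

Diego: 11·1 + 38·2 + 6·3 + 24·3 + 30·2 + 27·5 = 372
Noah: 11·2 + 38·1 + 6·2 + 24·5 + 30·3 + 27·3 = 363
Ivan: 11·5 + 38·4 + 6·1 + 24·1 + 30·1 + 27·2 = 321
Zara: 11·4 + 38·5 + 6·4 + 24·2 + 30·5 + 27·1 = 483
Lena: 11·3 + 38·3 + 6·5 + 24·4 + 30·4 + 27·4 = 501
Lena has the highest Borda score (501).

Lena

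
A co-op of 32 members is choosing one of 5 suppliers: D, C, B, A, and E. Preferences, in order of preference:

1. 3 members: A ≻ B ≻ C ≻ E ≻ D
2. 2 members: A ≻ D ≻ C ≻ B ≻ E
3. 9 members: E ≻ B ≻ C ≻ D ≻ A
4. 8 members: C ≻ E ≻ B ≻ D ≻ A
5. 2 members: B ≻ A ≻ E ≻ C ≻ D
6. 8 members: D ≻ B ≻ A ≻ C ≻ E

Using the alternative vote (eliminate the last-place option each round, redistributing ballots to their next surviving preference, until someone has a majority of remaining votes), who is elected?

Round 1: D 8, C 8, B 2, A 5, E 9. Eliminate B.
Round 2: D 8, C 8, A 7, E 9. Eliminate A.
Round 3: D 10, C 11, E 11. Eliminate D.
Round 4: C 21, E 11. C has a majority.

C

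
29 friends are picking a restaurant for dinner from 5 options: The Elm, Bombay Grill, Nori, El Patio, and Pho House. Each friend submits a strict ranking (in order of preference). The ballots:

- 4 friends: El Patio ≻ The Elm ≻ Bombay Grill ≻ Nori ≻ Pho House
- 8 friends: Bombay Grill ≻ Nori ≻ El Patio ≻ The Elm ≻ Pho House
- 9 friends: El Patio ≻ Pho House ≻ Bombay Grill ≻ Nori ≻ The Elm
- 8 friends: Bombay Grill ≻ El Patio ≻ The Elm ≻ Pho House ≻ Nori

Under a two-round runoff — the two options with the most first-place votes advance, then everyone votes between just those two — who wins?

Bombay Grill

Round 1 first-place votes: The Elm 0, Bombay Grill 16, Nori 0, El Patio 13, Pho House 0.
Bombay Grill and El Patio advance.
Runoff: Bombay Grill is preferred to El Patio by 16 voters; El Patio by 13.
Bombay Grill wins the runoff.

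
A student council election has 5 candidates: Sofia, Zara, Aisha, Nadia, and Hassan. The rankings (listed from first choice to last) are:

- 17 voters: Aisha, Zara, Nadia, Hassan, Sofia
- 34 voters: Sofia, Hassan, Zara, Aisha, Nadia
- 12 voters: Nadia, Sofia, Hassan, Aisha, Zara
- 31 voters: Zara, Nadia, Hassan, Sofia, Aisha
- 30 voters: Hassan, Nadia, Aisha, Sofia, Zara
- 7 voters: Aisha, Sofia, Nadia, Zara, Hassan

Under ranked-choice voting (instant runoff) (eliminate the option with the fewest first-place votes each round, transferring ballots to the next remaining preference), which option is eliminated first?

Nadia

Round 1: Sofia 34, Zara 31, Aisha 24, Nadia 12, Hassan 30. Eliminate Nadia.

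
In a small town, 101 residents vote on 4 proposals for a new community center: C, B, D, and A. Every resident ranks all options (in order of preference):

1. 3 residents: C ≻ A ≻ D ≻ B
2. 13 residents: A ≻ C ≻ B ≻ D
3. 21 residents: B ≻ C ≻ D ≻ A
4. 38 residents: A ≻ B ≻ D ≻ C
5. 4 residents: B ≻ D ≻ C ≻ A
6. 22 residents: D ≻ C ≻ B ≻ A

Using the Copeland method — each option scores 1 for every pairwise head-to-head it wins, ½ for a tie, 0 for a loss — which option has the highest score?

A

C: loses to B, D, and A → score 0.
B: beats C and D; loses to A → score 2.
D: beats C; loses to B and A → score 1.
A: beats C, B, and D → score 3.
A has the best pairwise record.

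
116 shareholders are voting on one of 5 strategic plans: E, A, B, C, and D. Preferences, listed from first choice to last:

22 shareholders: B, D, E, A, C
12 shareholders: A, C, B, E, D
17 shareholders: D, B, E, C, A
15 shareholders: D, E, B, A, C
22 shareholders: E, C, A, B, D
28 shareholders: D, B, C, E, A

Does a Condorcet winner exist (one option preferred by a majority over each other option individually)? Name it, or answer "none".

D vs E: 82–34 for D.
D vs A: 82–34 for D.
D vs B: 60–56 for D.
D vs C: 82–34 for D.
D beats every other option head-to-head.

D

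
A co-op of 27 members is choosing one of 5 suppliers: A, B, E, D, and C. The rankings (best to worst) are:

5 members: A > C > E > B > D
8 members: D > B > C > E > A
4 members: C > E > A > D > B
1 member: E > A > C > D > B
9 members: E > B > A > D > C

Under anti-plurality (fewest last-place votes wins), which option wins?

E

Last-place votes: A 8, B 5, E 0, D 5, C 9.
E is ranked last by the fewest voters, so E wins.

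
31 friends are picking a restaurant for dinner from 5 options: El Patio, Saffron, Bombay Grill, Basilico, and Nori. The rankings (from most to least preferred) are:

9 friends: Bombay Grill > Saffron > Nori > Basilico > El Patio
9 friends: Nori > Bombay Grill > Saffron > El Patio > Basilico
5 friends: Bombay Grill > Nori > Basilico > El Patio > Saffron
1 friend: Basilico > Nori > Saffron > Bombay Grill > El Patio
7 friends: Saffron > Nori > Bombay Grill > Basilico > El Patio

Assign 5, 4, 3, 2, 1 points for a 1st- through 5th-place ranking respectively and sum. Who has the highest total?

El Patio: 9·1 + 9·2 + 5·2 + 1·1 + 7·1 = 45
Saffron: 9·4 + 9·3 + 5·1 + 1·3 + 7·5 = 106
Bombay Grill: 9·5 + 9·4 + 5·5 + 1·2 + 7·3 = 129
Basilico: 9·2 + 9·1 + 5·3 + 1·5 + 7·2 = 61
Nori: 9·3 + 9·5 + 5·4 + 1·4 + 7·4 = 124
Bombay Grill has the highest Borda score (129).

Bombay Grill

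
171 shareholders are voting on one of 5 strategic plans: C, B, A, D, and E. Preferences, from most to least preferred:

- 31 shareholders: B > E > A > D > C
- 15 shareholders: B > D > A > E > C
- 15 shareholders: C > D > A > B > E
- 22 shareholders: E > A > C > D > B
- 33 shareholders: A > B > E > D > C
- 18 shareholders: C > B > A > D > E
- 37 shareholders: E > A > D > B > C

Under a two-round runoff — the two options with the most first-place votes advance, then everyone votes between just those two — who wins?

Round 1 first-place votes: C 33, B 46, A 33, D 0, E 59.
E and B advance.
Runoff: E is preferred to B by 59 voters; B by 112.
B wins the runoff.

B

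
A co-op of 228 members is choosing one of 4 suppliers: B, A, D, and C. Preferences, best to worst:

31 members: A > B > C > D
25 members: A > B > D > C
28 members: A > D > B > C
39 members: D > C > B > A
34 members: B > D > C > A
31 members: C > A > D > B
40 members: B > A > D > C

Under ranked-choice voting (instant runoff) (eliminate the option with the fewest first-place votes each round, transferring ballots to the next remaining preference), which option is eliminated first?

Round 1: B 74, A 84, D 39, C 31. Eliminate C.

C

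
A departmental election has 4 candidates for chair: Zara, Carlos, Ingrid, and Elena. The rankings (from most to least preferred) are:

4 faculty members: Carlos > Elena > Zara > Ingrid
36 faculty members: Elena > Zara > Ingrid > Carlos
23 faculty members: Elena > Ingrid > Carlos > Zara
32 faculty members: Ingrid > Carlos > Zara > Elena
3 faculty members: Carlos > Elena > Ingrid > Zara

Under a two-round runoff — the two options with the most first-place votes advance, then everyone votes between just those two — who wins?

Elena

Round 1 first-place votes: Zara 0, Carlos 7, Ingrid 32, Elena 59.
Elena and Ingrid advance.
Runoff: Elena is preferred to Ingrid by 66 voters; Ingrid by 32.
Elena wins the runoff.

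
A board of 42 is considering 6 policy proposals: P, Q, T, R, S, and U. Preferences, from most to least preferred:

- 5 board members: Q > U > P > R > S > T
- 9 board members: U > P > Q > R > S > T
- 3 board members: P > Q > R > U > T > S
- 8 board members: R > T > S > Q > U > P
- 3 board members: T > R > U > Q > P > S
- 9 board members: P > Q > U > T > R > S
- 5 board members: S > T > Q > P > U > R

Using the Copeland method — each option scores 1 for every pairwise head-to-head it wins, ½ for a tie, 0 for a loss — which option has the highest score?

P: beats T, R, and S; ties Q; loses to U → score 3.5.
Q: beats T, R, S, and U; ties P → score 4.5.
T: beats S; loses to P, Q, R, and U → score 1.
R: beats T and S; loses to P, Q, and U → score 2.
S: loses to P, Q, T, R, and U → score 0.
U: beats P, T, R, and S; loses to Q → score 4.
Q has the best pairwise record.

Q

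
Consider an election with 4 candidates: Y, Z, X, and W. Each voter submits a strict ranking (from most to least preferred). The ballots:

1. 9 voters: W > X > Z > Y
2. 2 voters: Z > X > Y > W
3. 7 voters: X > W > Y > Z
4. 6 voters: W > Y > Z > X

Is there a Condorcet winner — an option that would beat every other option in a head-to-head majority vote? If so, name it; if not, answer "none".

W

W vs Y: 22–2 for W.
W vs Z: 22–2 for W.
W vs X: 15–9 for W.
W beats every other option head-to-head.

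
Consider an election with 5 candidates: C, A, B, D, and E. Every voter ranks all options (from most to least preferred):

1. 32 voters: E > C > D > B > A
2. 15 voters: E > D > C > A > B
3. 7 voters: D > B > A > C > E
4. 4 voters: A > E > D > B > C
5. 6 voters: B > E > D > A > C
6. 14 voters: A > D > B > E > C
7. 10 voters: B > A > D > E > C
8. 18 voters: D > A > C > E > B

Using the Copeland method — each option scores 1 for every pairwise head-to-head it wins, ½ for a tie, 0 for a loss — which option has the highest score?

C: beats B; loses to A, D, and E → score 1.
A: beats C; ties E; loses to B and D → score 1.5.
B: beats A; loses to C, D, and E → score 1.
D: beats C, A, and B; loses to E → score 3.
E: beats C, B, and D; ties A → score 3.5.
E has the best pairwise record.

E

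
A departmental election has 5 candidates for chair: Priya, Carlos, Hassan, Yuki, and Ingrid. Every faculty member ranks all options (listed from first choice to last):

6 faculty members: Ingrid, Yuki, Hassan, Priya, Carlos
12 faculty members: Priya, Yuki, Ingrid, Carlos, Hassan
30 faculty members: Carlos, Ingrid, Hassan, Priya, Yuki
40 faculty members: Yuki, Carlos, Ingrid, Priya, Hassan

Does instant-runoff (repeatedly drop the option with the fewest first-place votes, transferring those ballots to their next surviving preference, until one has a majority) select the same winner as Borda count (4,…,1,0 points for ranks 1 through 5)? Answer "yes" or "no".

no

Instant-runoff — R1 Priya 12, Carlos 30, Hassan 0, Yuki 40, Ingrid 6 (Hassan out); R2 Priya 12, Carlos 30, Yuki 40, Ingrid 6 (Ingrid out); R3 Priya 12, Carlos 30, Yuki 46 (Yuki winner). Winner: Yuki.
Borda — scores: Priya 124, Carlos 252, Hassan 72, Yuki 214, Ingrid 218. Winner: Carlos.
The two methods disagree.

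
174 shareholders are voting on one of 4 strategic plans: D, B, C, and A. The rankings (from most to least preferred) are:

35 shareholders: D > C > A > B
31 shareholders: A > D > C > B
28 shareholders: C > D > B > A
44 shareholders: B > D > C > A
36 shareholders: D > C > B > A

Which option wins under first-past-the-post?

First-place votes: D 71, B 44, C 28, A 31.
D has the most first-place votes.

D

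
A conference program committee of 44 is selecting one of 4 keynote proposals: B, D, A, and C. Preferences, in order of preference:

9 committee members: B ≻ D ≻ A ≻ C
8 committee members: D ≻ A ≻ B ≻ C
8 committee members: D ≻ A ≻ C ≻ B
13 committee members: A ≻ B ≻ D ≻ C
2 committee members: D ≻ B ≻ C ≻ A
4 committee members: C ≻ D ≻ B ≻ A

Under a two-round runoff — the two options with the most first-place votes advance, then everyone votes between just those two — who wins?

D

Round 1 first-place votes: B 9, D 18, A 13, C 4.
D and A advance.
Runoff: D is preferred to A by 31 voters; A by 13.
D wins the runoff.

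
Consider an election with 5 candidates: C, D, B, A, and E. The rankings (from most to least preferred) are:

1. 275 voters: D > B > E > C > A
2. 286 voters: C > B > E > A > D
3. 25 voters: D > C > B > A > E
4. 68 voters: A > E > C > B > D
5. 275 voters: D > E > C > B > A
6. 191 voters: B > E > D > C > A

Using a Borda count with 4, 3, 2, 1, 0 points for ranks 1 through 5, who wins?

C: 275·1 + 286·4 + 25·3 + 68·2 + 275·2 + 191·1 = 2371
D: 275·4 + 286·0 + 25·4 + 68·0 + 275·4 + 191·2 = 2682
B: 275·3 + 286·3 + 25·2 + 68·1 + 275·1 + 191·4 = 2840
A: 275·0 + 286·1 + 25·1 + 68·4 + 275·0 + 191·0 = 583
E: 275·2 + 286·2 + 25·0 + 68·3 + 275·3 + 191·3 = 2724
B has the highest Borda score (2840).

B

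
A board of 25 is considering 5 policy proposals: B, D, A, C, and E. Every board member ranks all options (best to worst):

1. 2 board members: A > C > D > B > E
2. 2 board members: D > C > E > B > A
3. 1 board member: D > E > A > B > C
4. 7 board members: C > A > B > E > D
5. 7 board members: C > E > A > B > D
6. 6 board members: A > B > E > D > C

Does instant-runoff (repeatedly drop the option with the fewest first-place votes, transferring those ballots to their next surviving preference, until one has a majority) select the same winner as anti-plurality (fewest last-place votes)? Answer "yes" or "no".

no

Instant-runoff — R1 B 0, D 3, A 8, C 14, E 0 (C winner). Winner: C.
Anti-plurality — last-place votes: B 0, D 14, A 2, C 7, E 2. Winner: B.
The two methods disagree.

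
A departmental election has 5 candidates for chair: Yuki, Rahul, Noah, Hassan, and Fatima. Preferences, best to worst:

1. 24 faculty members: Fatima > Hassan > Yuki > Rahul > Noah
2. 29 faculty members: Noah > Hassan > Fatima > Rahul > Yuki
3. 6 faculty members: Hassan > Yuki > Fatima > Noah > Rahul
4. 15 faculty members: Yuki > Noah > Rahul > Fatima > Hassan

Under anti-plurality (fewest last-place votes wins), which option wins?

Fatima

Last-place votes: Yuki 29, Rahul 6, Noah 24, Hassan 15, Fatima 0.
Fatima is ranked last by the fewest voters, so Fatima wins.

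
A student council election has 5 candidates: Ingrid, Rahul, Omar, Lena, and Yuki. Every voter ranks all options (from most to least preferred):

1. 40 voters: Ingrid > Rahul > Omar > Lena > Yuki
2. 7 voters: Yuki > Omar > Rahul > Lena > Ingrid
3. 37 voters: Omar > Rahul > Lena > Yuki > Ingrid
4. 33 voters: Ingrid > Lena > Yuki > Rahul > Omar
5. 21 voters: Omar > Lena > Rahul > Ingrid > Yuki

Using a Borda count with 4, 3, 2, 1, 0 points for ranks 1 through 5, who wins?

Omar

Ingrid: 40·4 + 7·0 + 37·0 + 33·4 + 21·1 = 313
Rahul: 40·3 + 7·2 + 37·3 + 33·1 + 21·2 = 320
Omar: 40·2 + 7·3 + 37·4 + 33·0 + 21·4 = 333
Lena: 40·1 + 7·1 + 37·2 + 33·3 + 21·3 = 283
Yuki: 40·0 + 7·4 + 37·1 + 33·2 + 21·0 = 131
Omar has the highest Borda score (333).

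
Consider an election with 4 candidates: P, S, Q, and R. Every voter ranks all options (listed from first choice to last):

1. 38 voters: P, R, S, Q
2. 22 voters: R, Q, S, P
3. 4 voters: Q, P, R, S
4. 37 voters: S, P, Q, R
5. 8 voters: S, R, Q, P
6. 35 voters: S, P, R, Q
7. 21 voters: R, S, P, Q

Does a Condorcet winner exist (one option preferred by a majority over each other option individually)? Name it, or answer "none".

none

Checking pairwise contests:
S beats P 123–42.
R beats S 85–80.
P beats Q 131–34.
P beats R 114–51.
Every option loses at least one head-to-head, so there is no Condorcet winner.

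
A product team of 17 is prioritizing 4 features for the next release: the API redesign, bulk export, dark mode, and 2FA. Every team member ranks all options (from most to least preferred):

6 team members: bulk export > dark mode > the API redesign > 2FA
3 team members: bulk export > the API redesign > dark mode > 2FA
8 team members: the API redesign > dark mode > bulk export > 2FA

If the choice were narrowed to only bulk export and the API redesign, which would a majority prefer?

Voters preferring bulk export to the API redesign: 9; preferring the API redesign to bulk export: 8.
bulk export wins the head-to-head.

bulk export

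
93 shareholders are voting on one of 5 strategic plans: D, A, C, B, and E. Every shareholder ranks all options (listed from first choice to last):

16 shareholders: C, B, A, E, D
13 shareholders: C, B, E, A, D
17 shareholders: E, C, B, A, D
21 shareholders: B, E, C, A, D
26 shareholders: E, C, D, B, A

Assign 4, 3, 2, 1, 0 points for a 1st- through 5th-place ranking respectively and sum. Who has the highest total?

C

D: 16·0 + 13·0 + 17·0 + 21·0 + 26·2 = 52
A: 16·2 + 13·1 + 17·1 + 21·1 + 26·0 = 83
C: 16·4 + 13·4 + 17·3 + 21·2 + 26·3 = 287
B: 16·3 + 13·3 + 17·2 + 21·4 + 26·1 = 231
E: 16·1 + 13·2 + 17·4 + 21·3 + 26·4 = 277
C has the highest Borda score (287).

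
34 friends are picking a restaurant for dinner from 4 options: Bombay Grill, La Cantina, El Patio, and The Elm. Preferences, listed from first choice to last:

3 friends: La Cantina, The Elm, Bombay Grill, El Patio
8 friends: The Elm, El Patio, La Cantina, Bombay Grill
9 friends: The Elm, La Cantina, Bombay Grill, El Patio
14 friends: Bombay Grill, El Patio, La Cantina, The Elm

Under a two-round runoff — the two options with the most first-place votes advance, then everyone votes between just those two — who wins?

The Elm

Round 1 first-place votes: Bombay Grill 14, La Cantina 3, El Patio 0, The Elm 17.
The Elm and Bombay Grill advance.
Runoff: The Elm is preferred to Bombay Grill by 20 voters; Bombay Grill by 14.
The Elm wins the runoff.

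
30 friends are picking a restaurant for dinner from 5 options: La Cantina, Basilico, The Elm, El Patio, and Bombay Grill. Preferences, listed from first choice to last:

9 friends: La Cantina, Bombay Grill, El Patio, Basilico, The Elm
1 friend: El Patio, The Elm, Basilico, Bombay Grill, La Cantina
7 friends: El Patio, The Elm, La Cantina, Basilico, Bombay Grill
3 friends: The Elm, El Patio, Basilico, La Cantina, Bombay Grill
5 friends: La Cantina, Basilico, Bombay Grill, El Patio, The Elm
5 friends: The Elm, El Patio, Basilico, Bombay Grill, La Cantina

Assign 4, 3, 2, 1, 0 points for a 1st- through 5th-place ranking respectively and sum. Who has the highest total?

La Cantina: 9·4 + 1·0 + 7·2 + 3·1 + 5·4 + 5·0 = 73
Basilico: 9·1 + 1·2 + 7·1 + 3·2 + 5·3 + 5·2 = 49
The Elm: 9·0 + 1·3 + 7·3 + 3·4 + 5·0 + 5·4 = 56
El Patio: 9·2 + 1·4 + 7·4 + 3·3 + 5·1 + 5·3 = 79
Bombay Grill: 9·3 + 1·1 + 7·0 + 3·0 + 5·2 + 5·1 = 43
El Patio has the highest Borda score (79).

El Patio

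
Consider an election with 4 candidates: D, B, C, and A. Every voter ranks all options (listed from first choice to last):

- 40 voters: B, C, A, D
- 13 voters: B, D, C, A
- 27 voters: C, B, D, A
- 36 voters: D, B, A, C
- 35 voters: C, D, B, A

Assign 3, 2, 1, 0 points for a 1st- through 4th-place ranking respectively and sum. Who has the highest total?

B

D: 40·0 + 13·2 + 27·1 + 36·3 + 35·2 = 231
B: 40·3 + 13·3 + 27·2 + 36·2 + 35·1 = 320
C: 40·2 + 13·1 + 27·3 + 36·0 + 35·3 = 279
A: 40·1 + 13·0 + 27·0 + 36·1 + 35·0 = 76
B has the highest Borda score (320).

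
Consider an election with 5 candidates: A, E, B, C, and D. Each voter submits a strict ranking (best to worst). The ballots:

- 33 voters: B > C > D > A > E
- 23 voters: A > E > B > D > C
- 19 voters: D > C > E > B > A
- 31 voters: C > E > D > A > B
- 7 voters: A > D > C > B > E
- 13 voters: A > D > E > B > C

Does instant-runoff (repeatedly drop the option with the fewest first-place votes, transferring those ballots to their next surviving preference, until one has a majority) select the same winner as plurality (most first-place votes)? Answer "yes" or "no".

Instant-runoff — R1 A 43, E 0, B 33, C 31, D 19 (E out); R2 A 43, B 33, C 31, D 19 (D out); R3 A 43, B 33, C 50 (B out); R4 A 43, C 83 (C winner). Winner: C.
Plurality — first-place votes: A 43, E 0, B 33, C 31, D 19. Winner: A.
The two methods disagree.

no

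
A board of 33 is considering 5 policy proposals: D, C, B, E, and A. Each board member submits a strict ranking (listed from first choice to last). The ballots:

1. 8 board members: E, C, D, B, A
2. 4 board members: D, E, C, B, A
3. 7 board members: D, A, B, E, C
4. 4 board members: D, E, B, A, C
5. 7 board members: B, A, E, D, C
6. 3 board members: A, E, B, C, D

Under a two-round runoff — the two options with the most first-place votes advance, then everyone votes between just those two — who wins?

E

Round 1 first-place votes: D 15, C 0, B 7, E 8, A 3.
D and E advance.
Runoff: D is preferred to E by 15 voters; E by 18.
E wins the runoff.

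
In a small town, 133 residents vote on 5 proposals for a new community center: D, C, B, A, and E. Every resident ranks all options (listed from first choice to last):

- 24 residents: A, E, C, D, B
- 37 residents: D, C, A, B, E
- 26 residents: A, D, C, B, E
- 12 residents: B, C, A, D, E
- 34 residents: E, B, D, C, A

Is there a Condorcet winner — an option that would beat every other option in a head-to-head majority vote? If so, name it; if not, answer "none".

D vs C: 97–36 for D.
D vs B: 87–46 for D.
D vs A: 71–62 for D.
D vs E: 75–58 for D.
D beats every other option head-to-head.

D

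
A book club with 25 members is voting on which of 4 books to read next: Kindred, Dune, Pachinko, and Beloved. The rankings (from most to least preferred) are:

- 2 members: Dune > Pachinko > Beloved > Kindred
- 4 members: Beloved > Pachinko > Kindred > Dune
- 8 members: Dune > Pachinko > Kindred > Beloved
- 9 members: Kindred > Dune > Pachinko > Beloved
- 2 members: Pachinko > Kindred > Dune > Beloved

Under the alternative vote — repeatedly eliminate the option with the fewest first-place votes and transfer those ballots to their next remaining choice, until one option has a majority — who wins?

Kindred

Round 1: Kindred 9, Dune 10, Pachinko 2, Beloved 4. Eliminate Pachinko.
Round 2: Kindred 11, Dune 10, Beloved 4. Eliminate Beloved.
Round 3: Kindred 15, Dune 10. Kindred has a majority.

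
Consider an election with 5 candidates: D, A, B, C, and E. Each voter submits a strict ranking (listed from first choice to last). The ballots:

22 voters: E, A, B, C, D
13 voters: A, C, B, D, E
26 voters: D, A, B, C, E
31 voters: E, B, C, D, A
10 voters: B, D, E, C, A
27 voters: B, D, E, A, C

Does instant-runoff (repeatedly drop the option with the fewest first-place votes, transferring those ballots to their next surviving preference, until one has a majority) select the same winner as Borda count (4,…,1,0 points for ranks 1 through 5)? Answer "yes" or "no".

yes

Instant-runoff — R1 D 26, A 13, B 37, C 0, E 53 (C out); R2 D 26, A 13, B 37, E 53 (A out); R3 D 26, B 50, E 53 (D out); R4 B 76, E 53 (B winner). Winner: B.
Borda — scores: D 259, A 223, B 363, C 159, E 286. Winner: B.
The two methods agree.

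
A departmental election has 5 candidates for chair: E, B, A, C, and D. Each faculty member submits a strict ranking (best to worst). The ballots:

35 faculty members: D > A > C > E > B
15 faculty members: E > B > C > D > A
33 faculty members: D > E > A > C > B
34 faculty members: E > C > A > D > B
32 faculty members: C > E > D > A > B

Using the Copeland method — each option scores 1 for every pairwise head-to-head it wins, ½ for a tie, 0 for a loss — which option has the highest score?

E: beats B, A, C, and D → score 4.
B: loses to E, A, C, and D → score 0.
A: beats B; loses to E, C, and D → score 1.
C: beats B, A, and D; loses to E → score 3.
D: beats B and A; loses to E and C → score 2.
E has the best pairwise record.

E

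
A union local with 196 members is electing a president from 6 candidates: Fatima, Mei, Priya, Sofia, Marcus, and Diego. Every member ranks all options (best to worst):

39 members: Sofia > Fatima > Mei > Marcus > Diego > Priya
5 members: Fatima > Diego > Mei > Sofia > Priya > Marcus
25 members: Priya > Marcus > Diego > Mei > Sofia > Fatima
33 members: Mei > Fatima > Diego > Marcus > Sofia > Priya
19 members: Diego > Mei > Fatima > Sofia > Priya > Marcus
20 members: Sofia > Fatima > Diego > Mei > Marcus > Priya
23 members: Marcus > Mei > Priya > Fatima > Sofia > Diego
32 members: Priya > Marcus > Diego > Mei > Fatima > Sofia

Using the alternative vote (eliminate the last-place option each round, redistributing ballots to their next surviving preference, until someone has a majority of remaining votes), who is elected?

Mei

Round 1: Fatima 5, Mei 33, Priya 57, Sofia 59, Marcus 23, Diego 19. Eliminate Fatima.
Round 2: Mei 33, Priya 57, Sofia 59, Marcus 23, Diego 24. Eliminate Marcus.
Round 3: Mei 56, Priya 57, Sofia 59, Diego 24. Eliminate Diego.
Round 4: Mei 80, Priya 57, Sofia 59. Eliminate Priya.
Round 5: Mei 137, Sofia 59. Mei has a majority.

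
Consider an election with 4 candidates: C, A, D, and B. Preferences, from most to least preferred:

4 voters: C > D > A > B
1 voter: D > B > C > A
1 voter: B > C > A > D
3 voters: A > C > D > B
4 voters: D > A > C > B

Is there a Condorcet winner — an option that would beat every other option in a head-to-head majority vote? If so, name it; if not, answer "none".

none

Checking pairwise contests:
A beats C 7–6.
D beats A 9–4.
C beats D 8–5.
C beats B 11–2.
Every option loses at least one head-to-head, so there is no Condorcet winner.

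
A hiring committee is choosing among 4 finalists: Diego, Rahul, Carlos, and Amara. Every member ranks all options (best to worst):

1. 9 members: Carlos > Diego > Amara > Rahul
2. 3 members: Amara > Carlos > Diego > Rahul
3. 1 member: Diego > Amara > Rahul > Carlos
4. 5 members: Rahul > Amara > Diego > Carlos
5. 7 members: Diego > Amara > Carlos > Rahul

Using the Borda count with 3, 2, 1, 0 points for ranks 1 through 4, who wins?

Diego: 9·2 + 3·1 + 1·3 + 5·1 + 7·3 = 50
Rahul: 9·0 + 3·0 + 1·1 + 5·3 + 7·0 = 16
Carlos: 9·3 + 3·2 + 1·0 + 5·0 + 7·1 = 40
Amara: 9·1 + 3·3 + 1·2 + 5·2 + 7·2 = 44
Diego has the highest Borda score (50).

Diego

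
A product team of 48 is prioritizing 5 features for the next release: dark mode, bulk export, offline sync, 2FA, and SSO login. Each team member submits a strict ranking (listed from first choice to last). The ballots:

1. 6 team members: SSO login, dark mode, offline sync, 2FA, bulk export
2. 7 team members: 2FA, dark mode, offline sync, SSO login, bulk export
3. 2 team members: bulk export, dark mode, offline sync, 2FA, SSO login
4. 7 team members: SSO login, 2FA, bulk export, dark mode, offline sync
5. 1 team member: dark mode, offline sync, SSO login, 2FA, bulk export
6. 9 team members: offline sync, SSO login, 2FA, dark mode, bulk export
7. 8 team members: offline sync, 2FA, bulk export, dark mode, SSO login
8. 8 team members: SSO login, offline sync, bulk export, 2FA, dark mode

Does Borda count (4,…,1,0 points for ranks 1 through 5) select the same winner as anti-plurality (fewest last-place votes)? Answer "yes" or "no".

no

Borda — scores: dark mode 73, bulk export 54, offline sync 125, 2FA 108, SSO login 120. Winner: offline sync.
Anti-plurality — last-place votes: dark mode 8, bulk export 23, offline sync 7, 2FA 0, SSO login 10. Winner: 2FA.
The two methods disagree.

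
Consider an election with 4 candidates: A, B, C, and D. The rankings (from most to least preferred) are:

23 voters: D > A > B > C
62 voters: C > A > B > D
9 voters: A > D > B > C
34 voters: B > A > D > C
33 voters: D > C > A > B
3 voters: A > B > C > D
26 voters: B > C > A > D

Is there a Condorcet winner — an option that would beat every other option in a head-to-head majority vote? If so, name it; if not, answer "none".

Checking pairwise contests:
C beats A 121–69.
A beats B 130–60.
D beats C 99–91.
A beats D 134–56.
Every option loses at least one head-to-head, so there is no Condorcet winner.

none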